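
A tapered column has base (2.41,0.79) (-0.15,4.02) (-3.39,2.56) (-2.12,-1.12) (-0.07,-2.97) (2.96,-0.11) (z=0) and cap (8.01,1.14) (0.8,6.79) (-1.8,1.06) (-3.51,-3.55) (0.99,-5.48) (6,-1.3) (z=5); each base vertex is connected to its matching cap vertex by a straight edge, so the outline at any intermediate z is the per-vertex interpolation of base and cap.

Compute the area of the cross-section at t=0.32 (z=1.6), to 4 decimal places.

Area at t=0.32: 38.1209

Cross-section at t=0.32: each vertex is (1-t)·p0[i] + t·p1[i].
  v1: (1-0.32)·(2.41,0.79) + 0.32·(8.01,1.14) = (4.2020,0.9020)
  v2: (1-0.32)·(-0.15,4.02) + 0.32·(0.8,6.79) = (0.1540,4.9064)
  v3: (1-0.32)·(-3.39,2.56) + 0.32·(-1.8,1.06) = (-2.8812,2.0800)
  v4: (1-0.32)·(-2.12,-1.12) + 0.32·(-3.51,-3.55) = (-2.5648,-1.8976)
  v5: (1-0.32)·(-0.07,-2.97) + 0.32·(0.99,-5.48) = (0.2692,-3.7732)
  v6: (1-0.32)·(2.96,-0.11) + 0.32·(6,-1.3) = (3.9328,-0.4908)
Shoelace sum Σ(x_i·y_{i+1} − x_{i+1}·y_i):
  i=1: 4.2020·4.9064 − 0.1540·0.9020 = +20.4778 (running +20.4778)
  i=2: 0.1540·2.0800 − -2.8812·4.9064 = +14.4566 (running +34.9344)
  i=3: -2.8812·-1.8976 − -2.5648·2.0800 = +10.8021 (running +45.7366)
  i=4: -2.5648·-3.7732 − 0.2692·-1.8976 = +10.1883 (running +55.9249)
  i=5: 0.2692·-0.4908 − 3.9328·-3.7732 = +14.7071 (running +70.6320)
  i=6: 3.9328·0.9020 − 4.2020·-0.4908 = +5.6097 (running +76.2418)
Area = |Σ|/2 = |76.2418|/2 = 38.1209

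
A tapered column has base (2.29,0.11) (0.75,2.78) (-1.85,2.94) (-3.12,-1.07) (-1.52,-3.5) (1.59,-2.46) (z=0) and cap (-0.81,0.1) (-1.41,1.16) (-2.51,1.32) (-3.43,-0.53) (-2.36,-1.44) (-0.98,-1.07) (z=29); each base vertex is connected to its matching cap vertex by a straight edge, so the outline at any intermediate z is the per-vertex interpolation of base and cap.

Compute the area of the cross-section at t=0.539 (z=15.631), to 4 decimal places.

Area at t=0.539: 12.1744

Cross-section at t=0.539: each vertex is (1-t)·p0[i] + t·p1[i].
  v1: (1-0.539)·(2.29,0.11) + 0.539·(-0.81,0.1) = (0.6191,0.1046)
  v2: (1-0.539)·(0.75,2.78) + 0.539·(-1.41,1.16) = (-0.4142,1.9068)
  v3: (1-0.539)·(-1.85,2.94) + 0.539·(-2.51,1.32) = (-2.2057,2.0668)
  v4: (1-0.539)·(-3.12,-1.07) + 0.539·(-3.43,-0.53) = (-3.2871,-0.7789)
  v5: (1-0.539)·(-1.52,-3.5) + 0.539·(-2.36,-1.44) = (-1.9728,-2.3897)
  v6: (1-0.539)·(1.59,-2.46) + 0.539·(-0.98,-1.07) = (0.2048,-1.7108)
Shoelace sum Σ(x_i·y_{i+1} − x_{i+1}·y_i):
  i=1: 0.6191·1.9068 − -0.4142·0.1046 = +1.2238 (running +1.2238)
  i=2: -0.4142·2.0668 − -2.2057·1.9068 = +3.3498 (running +4.5736)
  i=3: -2.2057·-0.7789 − -3.2871·2.0668 = +8.5120 (running +13.0856)
  i=4: -3.2871·-2.3897 − -1.9728·-0.7789 = +6.3184 (running +19.4040)
  i=5: -1.9728·-1.7108 − 0.2048·-2.3897 = +3.8643 (running +23.2683)
  i=6: 0.2048·0.1046 − 0.6191·-1.7108 = +1.0806 (running +24.3488)
Area = |Σ|/2 = |24.3488|/2 = 12.1744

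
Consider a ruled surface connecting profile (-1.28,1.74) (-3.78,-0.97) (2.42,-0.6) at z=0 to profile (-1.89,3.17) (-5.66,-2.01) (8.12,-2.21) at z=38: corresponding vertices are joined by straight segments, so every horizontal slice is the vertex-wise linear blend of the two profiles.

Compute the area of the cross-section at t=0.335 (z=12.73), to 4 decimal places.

Cross-section at t=0.335: each vertex is (1-t)·p0[i] + t·p1[i].
  v1: (1-0.335)·(-1.28,1.74) + 0.335·(-1.89,3.17) = (-1.4844,2.2191)
  v2: (1-0.335)·(-3.78,-0.97) + 0.335·(-5.66,-2.01) = (-4.4098,-1.3184)
  v3: (1-0.335)·(2.42,-0.6) + 0.335·(8.12,-2.21) = (4.3295,-1.1394)
Shoelace sum Σ(x_i·y_{i+1} − x_{i+1}·y_i):
  i=1: -1.4844·-1.3184 − -4.4098·2.2191 = +11.7425 (running +11.7425)
  i=2: -4.4098·-1.1394 − 4.3295·-1.3184 = +10.7323 (running +22.4749)
  i=3: 4.3295·2.2191 − -1.4844·-1.1394 = +7.9162 (running +30.3910)
Area = |Σ|/2 = |30.3910|/2 = 15.1955

Area at t=0.335: 15.1955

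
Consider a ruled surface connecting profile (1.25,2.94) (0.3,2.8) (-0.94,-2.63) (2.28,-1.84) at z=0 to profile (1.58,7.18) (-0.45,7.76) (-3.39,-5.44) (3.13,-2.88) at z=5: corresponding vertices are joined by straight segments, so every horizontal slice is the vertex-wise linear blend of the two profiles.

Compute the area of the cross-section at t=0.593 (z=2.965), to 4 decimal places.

Area at t=0.593: 30.0130

Cross-section at t=0.593: each vertex is (1-t)·p0[i] + t·p1[i].
  v1: (1-0.593)·(1.25,2.94) + 0.593·(1.58,7.18) = (1.4457,5.4543)
  v2: (1-0.593)·(0.3,2.8) + 0.593·(-0.45,7.76) = (-0.1447,5.7413)
  v3: (1-0.593)·(-0.94,-2.63) + 0.593·(-3.39,-5.44) = (-2.3928,-4.2963)
  v4: (1-0.593)·(2.28,-1.84) + 0.593·(3.13,-2.88) = (2.7840,-2.4567)
Shoelace sum Σ(x_i·y_{i+1} − x_{i+1}·y_i):
  i=1: 1.4457·5.7413 − -0.1447·5.4543 = +9.0896 (running +9.0896)
  i=2: -0.1447·-4.2963 − -2.3928·5.7413 = +14.3599 (running +23.4495)
  i=3: -2.3928·-2.4567 − 2.7840·-4.2963 = +17.8398 (running +41.2893)
  i=4: 2.7840·5.4543 − 1.4457·-2.4567 = +18.7368 (running +60.0261)
Area = |Σ|/2 = |60.0261|/2 = 30.0130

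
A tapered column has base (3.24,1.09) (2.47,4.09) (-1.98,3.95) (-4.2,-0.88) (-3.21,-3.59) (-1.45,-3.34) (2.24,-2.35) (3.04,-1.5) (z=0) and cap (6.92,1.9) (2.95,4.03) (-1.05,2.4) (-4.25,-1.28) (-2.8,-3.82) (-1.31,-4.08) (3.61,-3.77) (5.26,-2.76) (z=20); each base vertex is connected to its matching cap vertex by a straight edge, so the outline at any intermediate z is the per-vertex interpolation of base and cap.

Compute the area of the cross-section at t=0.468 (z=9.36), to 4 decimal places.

Area at t=0.468: 51.1314

Cross-section at t=0.468: each vertex is (1-t)·p0[i] + t·p1[i].
  v1: (1-0.468)·(3.24,1.09) + 0.468·(6.92,1.9) = (4.9622,1.4691)
  v2: (1-0.468)·(2.47,4.09) + 0.468·(2.95,4.03) = (2.6946,4.0619)
  v3: (1-0.468)·(-1.98,3.95) + 0.468·(-1.05,2.4) = (-1.5448,3.2246)
  v4: (1-0.468)·(-4.2,-0.88) + 0.468·(-4.25,-1.28) = (-4.2234,-1.0672)
  v5: (1-0.468)·(-3.21,-3.59) + 0.468·(-2.8,-3.82) = (-3.0181,-3.6976)
  v6: (1-0.468)·(-1.45,-3.34) + 0.468·(-1.31,-4.08) = (-1.3845,-3.6863)
  v7: (1-0.468)·(2.24,-2.35) + 0.468·(3.61,-3.77) = (2.8812,-3.0146)
  v8: (1-0.468)·(3.04,-1.5) + 0.468·(5.26,-2.76) = (4.0790,-2.0897)
Shoelace sum Σ(x_i·y_{i+1} − x_{i+1}·y_i):
  i=1: 4.9622·4.0619 − 2.6946·1.4691 = +16.1976 (running +16.1976)
  i=2: 2.6946·3.2246 − -1.5448·4.0619 = +14.9638 (running +31.1614)
  i=3: -1.5448·-1.0672 − -4.2234·3.2246 = +15.2673 (running +46.4288)
  i=4: -4.2234·-3.6976 − -3.0181·-1.0672 = +12.3957 (running +58.8244)
  i=5: -3.0181·-3.6863 − -1.3845·-3.6976 = +6.0064 (running +64.8309)
  i=6: -1.3845·-3.0146 − 2.8812·-3.6863 = +14.7945 (running +79.6253)
  i=7: 2.8812·-2.0897 − 4.0790·-3.0146 = +6.2756 (running +85.9009)
  i=8: 4.0790·1.4691 − 4.9622·-2.0897 = +16.3618 (running +102.2627)
Area = |Σ|/2 = |102.2627|/2 = 51.1314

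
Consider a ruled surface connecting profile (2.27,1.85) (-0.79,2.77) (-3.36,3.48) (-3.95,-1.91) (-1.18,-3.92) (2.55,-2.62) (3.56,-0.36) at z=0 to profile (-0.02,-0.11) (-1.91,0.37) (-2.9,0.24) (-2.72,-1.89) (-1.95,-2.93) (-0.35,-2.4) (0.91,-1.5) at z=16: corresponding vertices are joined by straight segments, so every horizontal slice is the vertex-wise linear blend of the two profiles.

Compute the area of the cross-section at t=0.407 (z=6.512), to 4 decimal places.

Area at t=0.407: 23.4742

Cross-section at t=0.407: each vertex is (1-t)·p0[i] + t·p1[i].
  v1: (1-0.407)·(2.27,1.85) + 0.407·(-0.02,-0.11) = (1.3380,1.0523)
  v2: (1-0.407)·(-0.79,2.77) + 0.407·(-1.91,0.37) = (-1.2458,1.7932)
  v3: (1-0.407)·(-3.36,3.48) + 0.407·(-2.9,0.24) = (-3.1728,2.1613)
  v4: (1-0.407)·(-3.95,-1.91) + 0.407·(-2.72,-1.89) = (-3.4494,-1.9019)
  v5: (1-0.407)·(-1.18,-3.92) + 0.407·(-1.95,-2.93) = (-1.4934,-3.5171)
  v6: (1-0.407)·(2.55,-2.62) + 0.407·(-0.35,-2.4) = (1.3697,-2.5305)
  v7: (1-0.407)·(3.56,-0.36) + 0.407·(0.91,-1.5) = (2.4814,-0.8240)
Shoelace sum Σ(x_i·y_{i+1} − x_{i+1}·y_i):
  i=1: 1.3380·1.7932 − -1.2458·1.0523 = +3.7102 (running +3.7102)
  i=2: -1.2458·2.1613 − -3.1728·1.7932 = +2.9968 (running +6.7070)
  i=3: -3.1728·-1.9019 − -3.4494·2.1613 = +13.4894 (running +20.1964)
  i=4: -3.4494·-3.5171 − -1.4934·-1.9019 = +9.2915 (running +29.4879)
  i=5: -1.4934·-2.5305 − 1.3697·-3.5171 = +8.5963 (running +38.0842)
  i=6: 1.3697·-0.8240 − 2.4814·-2.5305 = +5.1506 (running +43.2348)
  i=7: 2.4814·1.0523 − 1.3380·-0.8240 = +3.7136 (running +46.9485)
Area = |Σ|/2 = |46.9485|/2 = 23.4742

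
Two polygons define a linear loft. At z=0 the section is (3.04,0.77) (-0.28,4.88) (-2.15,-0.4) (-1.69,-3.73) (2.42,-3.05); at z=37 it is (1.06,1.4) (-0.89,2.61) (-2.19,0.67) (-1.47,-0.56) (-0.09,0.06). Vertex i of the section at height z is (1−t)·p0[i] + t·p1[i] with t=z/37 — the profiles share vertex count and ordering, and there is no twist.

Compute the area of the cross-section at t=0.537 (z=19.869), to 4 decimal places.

Area at t=0.537: 14.3453

Cross-section at t=0.537: each vertex is (1-t)·p0[i] + t·p1[i].
  v1: (1-0.537)·(3.04,0.77) + 0.537·(1.06,1.4) = (1.9767,1.1083)
  v2: (1-0.537)·(-0.28,4.88) + 0.537·(-0.89,2.61) = (-0.6076,3.6610)
  v3: (1-0.537)·(-2.15,-0.4) + 0.537·(-2.19,0.67) = (-2.1715,0.1746)
  v4: (1-0.537)·(-1.69,-3.73) + 0.537·(-1.47,-0.56) = (-1.5719,-2.0277)
  v5: (1-0.537)·(2.42,-3.05) + 0.537·(-0.09,0.06) = (1.0721,-1.3799)
Shoelace sum Σ(x_i·y_{i+1} − x_{i+1}·y_i):
  i=1: 1.9767·3.6610 − -0.6076·1.1083 = +7.9102 (running +7.9102)
  i=2: -0.6076·0.1746 − -2.1715·3.6610 = +7.8437 (running +15.7540)
  i=3: -2.1715·-2.0277 − -1.5719·0.1746 = +4.6776 (running +20.4315)
  i=4: -1.5719·-1.3799 − 1.0721·-2.0277 = +4.3430 (running +24.7746)
  i=5: 1.0721·1.1083 − 1.9767·-1.3799 = +3.9160 (running +28.6906)
Area = |Σ|/2 = |28.6906|/2 = 14.3453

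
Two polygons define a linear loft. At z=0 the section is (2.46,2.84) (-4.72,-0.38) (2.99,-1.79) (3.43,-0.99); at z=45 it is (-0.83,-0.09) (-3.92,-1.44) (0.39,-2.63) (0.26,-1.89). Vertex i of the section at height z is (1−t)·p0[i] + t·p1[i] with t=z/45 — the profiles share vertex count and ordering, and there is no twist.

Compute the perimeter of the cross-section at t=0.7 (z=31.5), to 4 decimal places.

Perimeter at t=0.7: 13.5856

Cross-section at t=0.7: each vertex is (1-t)·p0[i] + t·p1[i].
  v1: (1-0.7)·(2.46,2.84) + 0.7·(-0.83,-0.09) = (0.1570,0.7890)
  v2: (1-0.7)·(-4.72,-0.38) + 0.7·(-3.92,-1.44) = (-4.1600,-1.1220)
  v3: (1-0.7)·(2.99,-1.79) + 0.7·(0.39,-2.63) = (1.1700,-2.3780)
  v4: (1-0.7)·(3.43,-0.99) + 0.7·(0.26,-1.89) = (1.2110,-1.6200)
Perimeter = Σ |v_{i+1} − v_i|:
  edge 1→2: √(-4.3170² + -1.9110²) = 4.7211 (running 4.7211)
  edge 2→3: √(5.3300² + -1.2560²) = 5.4760 (running 10.1970)
  edge 3→4: √(0.0410² + 0.7580²) = 0.7591 (running 10.9562)
  edge 4→1: √(-1.0540² + 2.4090²) = 2.6295 (running 13.5856)
Perimeter = 13.5856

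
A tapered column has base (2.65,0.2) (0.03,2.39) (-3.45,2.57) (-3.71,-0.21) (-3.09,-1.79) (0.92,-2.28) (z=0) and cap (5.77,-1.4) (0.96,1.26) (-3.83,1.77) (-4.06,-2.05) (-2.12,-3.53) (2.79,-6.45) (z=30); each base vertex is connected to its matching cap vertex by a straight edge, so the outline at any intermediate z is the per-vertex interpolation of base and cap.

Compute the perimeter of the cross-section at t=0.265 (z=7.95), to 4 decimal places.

Perimeter at t=0.265: 20.8544

Cross-section at t=0.265: each vertex is (1-t)·p0[i] + t·p1[i].
  v1: (1-0.265)·(2.65,0.2) + 0.265·(5.77,-1.4) = (3.4768,-0.2240)
  v2: (1-0.265)·(0.03,2.39) + 0.265·(0.96,1.26) = (0.2765,2.0905)
  v3: (1-0.265)·(-3.45,2.57) + 0.265·(-3.83,1.77) = (-3.5507,2.3580)
  v4: (1-0.265)·(-3.71,-0.21) + 0.265·(-4.06,-2.05) = (-3.8027,-0.6976)
  v5: (1-0.265)·(-3.09,-1.79) + 0.265·(-2.12,-3.53) = (-2.8330,-2.2511)
  v6: (1-0.265)·(0.92,-2.28) + 0.265·(2.79,-6.45) = (1.4156,-3.3850)
Perimeter = Σ |v_{i+1} − v_i|:
  edge 1→2: √(-3.2003² + 2.3146²) = 3.9496 (running 3.9496)
  edge 2→3: √(-3.8272² + 0.2675²) = 3.8365 (running 7.7861)
  edge 3→4: √(-0.2520² + -3.0556²) = 3.0660 (running 10.8521)
  edge 4→5: √(0.9698² + -1.5535²) = 1.8314 (running 12.6834)
  edge 5→6: √(4.2485² + -1.1339²) = 4.3972 (running 17.0807)
  edge 6→1: √(2.0612² + 3.1610²) = 3.7737 (running 20.8544)
Perimeter = 20.8544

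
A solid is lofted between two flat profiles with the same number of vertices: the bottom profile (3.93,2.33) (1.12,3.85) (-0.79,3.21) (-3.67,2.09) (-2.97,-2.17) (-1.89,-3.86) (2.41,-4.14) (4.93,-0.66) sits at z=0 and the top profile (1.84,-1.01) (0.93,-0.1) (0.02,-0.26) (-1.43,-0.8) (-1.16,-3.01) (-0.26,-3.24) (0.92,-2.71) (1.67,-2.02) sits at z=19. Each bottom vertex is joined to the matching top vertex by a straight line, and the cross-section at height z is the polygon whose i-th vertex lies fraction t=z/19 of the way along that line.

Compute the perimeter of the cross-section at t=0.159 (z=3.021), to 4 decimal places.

Perimeter at t=0.159: 23.7252

Cross-section at t=0.159: each vertex is (1-t)·p0[i] + t·p1[i].
  v1: (1-0.159)·(3.93,2.33) + 0.159·(1.84,-1.01) = (3.5977,1.7989)
  v2: (1-0.159)·(1.12,3.85) + 0.159·(0.93,-0.1) = (1.0898,3.2220)
  v3: (1-0.159)·(-0.79,3.21) + 0.159·(0.02,-0.26) = (-0.6612,2.6583)
  v4: (1-0.159)·(-3.67,2.09) + 0.159·(-1.43,-0.8) = (-3.3138,1.6305)
  v5: (1-0.159)·(-2.97,-2.17) + 0.159·(-1.16,-3.01) = (-2.6822,-2.3036)
  v6: (1-0.159)·(-1.89,-3.86) + 0.159·(-0.26,-3.24) = (-1.6308,-3.7614)
  v7: (1-0.159)·(2.41,-4.14) + 0.159·(0.92,-2.71) = (2.1731,-3.9126)
  v8: (1-0.159)·(4.93,-0.66) + 0.159·(1.67,-2.02) = (4.4117,-0.8762)
Perimeter = Σ |v_{i+1} − v_i|:
  edge 1→2: √(-2.5079² + 1.4230²) = 2.8835 (running 2.8835)
  edge 2→3: √(-1.7510² + -0.5637²) = 1.8395 (running 4.7230)
  edge 3→4: √(-2.6526² + -1.0278²) = 2.8448 (running 7.5678)
  edge 4→5: √(0.6316² + -3.9341²) = 3.9844 (running 11.5522)
  edge 5→6: √(1.0514² + -1.4579²) = 1.7974 (running 13.3496)
  edge 6→7: √(3.8039² + -0.1512²) = 3.8069 (running 17.1566)
  edge 7→8: √(2.2386² + 3.0364²) = 3.7724 (running 20.9289)
  edge 8→1: √(-0.8140² + 2.6752²) = 2.7963 (running 23.7252)
Perimeter = 23.7252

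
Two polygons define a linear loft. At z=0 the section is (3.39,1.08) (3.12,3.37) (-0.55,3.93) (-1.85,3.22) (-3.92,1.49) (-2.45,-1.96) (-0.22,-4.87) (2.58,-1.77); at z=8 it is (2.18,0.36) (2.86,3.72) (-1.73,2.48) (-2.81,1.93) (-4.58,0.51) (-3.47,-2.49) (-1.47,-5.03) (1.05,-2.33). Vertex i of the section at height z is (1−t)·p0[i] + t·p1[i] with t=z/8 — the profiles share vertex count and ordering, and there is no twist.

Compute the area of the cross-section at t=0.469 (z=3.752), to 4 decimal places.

Area at t=0.469: 38.8502

Cross-section at t=0.469: each vertex is (1-t)·p0[i] + t·p1[i].
  v1: (1-0.469)·(3.39,1.08) + 0.469·(2.18,0.36) = (2.8225,0.7423)
  v2: (1-0.469)·(3.12,3.37) + 0.469·(2.86,3.72) = (2.9981,3.5342)
  v3: (1-0.469)·(-0.55,3.93) + 0.469·(-1.73,2.48) = (-1.1034,3.2500)
  v4: (1-0.469)·(-1.85,3.22) + 0.469·(-2.81,1.93) = (-2.3002,2.6150)
  v5: (1-0.469)·(-3.92,1.49) + 0.469·(-4.58,0.51) = (-4.2295,1.0304)
  v6: (1-0.469)·(-2.45,-1.96) + 0.469·(-3.47,-2.49) = (-2.9284,-2.2086)
  v7: (1-0.469)·(-0.22,-4.87) + 0.469·(-1.47,-5.03) = (-0.8063,-4.9450)
  v8: (1-0.469)·(2.58,-1.77) + 0.469·(1.05,-2.33) = (1.8624,-2.0326)
Shoelace sum Σ(x_i·y_{i+1} − x_{i+1}·y_i):
  i=1: 2.8225·3.5342 − 2.9981·0.7423 = +7.7497 (running +7.7497)
  i=2: 2.9981·3.2500 − -1.1034·3.5342 = +13.6432 (running +21.3929)
  i=3: -1.1034·2.6150 − -2.3002·3.2500 = +4.5902 (running +25.9831)
  i=4: -2.3002·1.0304 − -4.2295·2.6150 = +8.6901 (running +34.6732)
  i=5: -4.2295·-2.2086 − -2.9284·1.0304 = +12.3586 (running +47.0317)
  i=6: -2.9284·-4.9450 − -0.8063·-2.2086 = +12.7003 (running +59.7320)
  i=7: -0.8063·-2.0326 − 1.8624·-4.9450 = +10.8486 (running +70.5806)
  i=8: 1.8624·0.7423 − 2.8225·-2.0326 = +7.1197 (running +77.7003)
Area = |Σ|/2 = |77.7003|/2 = 38.8502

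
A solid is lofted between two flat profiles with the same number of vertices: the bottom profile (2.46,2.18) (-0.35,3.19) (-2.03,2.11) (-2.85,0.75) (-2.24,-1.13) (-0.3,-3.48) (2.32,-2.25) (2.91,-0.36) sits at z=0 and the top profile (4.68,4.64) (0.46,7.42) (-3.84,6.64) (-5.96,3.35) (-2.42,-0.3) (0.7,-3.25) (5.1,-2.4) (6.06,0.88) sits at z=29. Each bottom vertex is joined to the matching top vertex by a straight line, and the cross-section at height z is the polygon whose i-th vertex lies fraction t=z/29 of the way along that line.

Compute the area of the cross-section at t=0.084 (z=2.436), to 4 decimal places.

Area at t=0.084: 29.9458

Cross-section at t=0.084: each vertex is (1-t)·p0[i] + t·p1[i].
  v1: (1-0.084)·(2.46,2.18) + 0.084·(4.68,4.64) = (2.6465,2.3866)
  v2: (1-0.084)·(-0.35,3.19) + 0.084·(0.46,7.42) = (-0.2820,3.5453)
  v3: (1-0.084)·(-2.03,2.11) + 0.084·(-3.84,6.64) = (-2.1820,2.4905)
  v4: (1-0.084)·(-2.85,0.75) + 0.084·(-5.96,3.35) = (-3.1112,0.9684)
  v5: (1-0.084)·(-2.24,-1.13) + 0.084·(-2.42,-0.3) = (-2.2551,-1.0603)
  v6: (1-0.084)·(-0.3,-3.48) + 0.084·(0.7,-3.25) = (-0.2160,-3.4607)
  v7: (1-0.084)·(2.32,-2.25) + 0.084·(5.1,-2.4) = (2.5535,-2.2626)
  v8: (1-0.084)·(2.91,-0.36) + 0.084·(6.06,0.88) = (3.1746,-0.2558)
Shoelace sum Σ(x_i·y_{i+1} − x_{i+1}·y_i):
  i=1: 2.6465·3.5453 − -0.2820·2.3866 = +10.0556 (running +10.0556)
  i=2: -0.2820·2.4905 − -2.1820·3.5453 = +7.0338 (running +17.0894)
  i=3: -2.1820·0.9684 − -3.1112·2.4905 = +5.6355 (running +22.7249)
  i=4: -3.1112·-1.0603 − -2.2551·0.9684 = +5.4826 (running +28.2075)
  i=5: -2.2551·-3.4607 − -0.2160·-1.0603 = +7.5752 (running +35.7827)
  i=6: -0.2160·-2.2626 − 2.5535·-3.4607 = +9.3256 (running +45.1084)
  i=7: 2.5535·-0.2558 − 3.1746·-2.2626 = +6.5296 (running +51.6379)
  i=8: 3.1746·2.3866 − 2.6465·-0.2558 = +8.2537 (running +59.8916)
Area = |Σ|/2 = |59.8916|/2 = 29.9458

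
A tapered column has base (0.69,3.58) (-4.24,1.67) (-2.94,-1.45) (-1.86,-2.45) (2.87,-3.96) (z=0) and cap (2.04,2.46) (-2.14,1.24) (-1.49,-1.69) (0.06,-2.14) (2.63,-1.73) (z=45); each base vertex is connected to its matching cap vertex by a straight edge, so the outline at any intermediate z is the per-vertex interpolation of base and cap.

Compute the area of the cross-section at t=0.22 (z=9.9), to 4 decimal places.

Area at t=0.22: 26.2758

Cross-section at t=0.22: each vertex is (1-t)·p0[i] + t·p1[i].
  v1: (1-0.22)·(0.69,3.58) + 0.22·(2.04,2.46) = (0.9870,3.3336)
  v2: (1-0.22)·(-4.24,1.67) + 0.22·(-2.14,1.24) = (-3.7780,1.5754)
  v3: (1-0.22)·(-2.94,-1.45) + 0.22·(-1.49,-1.69) = (-2.6210,-1.5028)
  v4: (1-0.22)·(-1.86,-2.45) + 0.22·(0.06,-2.14) = (-1.4376,-2.3818)
  v5: (1-0.22)·(2.87,-3.96) + 0.22·(2.63,-1.73) = (2.8172,-3.4694)
Shoelace sum Σ(x_i·y_{i+1} − x_{i+1}·y_i):
  i=1: 0.9870·1.5754 − -3.7780·3.3336 = +14.1493 (running +14.1493)
  i=2: -3.7780·-1.5028 − -2.6210·1.5754 = +9.8067 (running +23.9560)
  i=3: -2.6210·-2.3818 − -1.4376·-1.5028 = +4.0823 (running +28.0382)
  i=4: -1.4376·-3.4694 − 2.8172·-2.3818 = +11.6976 (running +39.7359)
  i=5: 2.8172·3.3336 − 0.9870·-3.4694 = +12.8157 (running +52.5516)
Area = |Σ|/2 = |52.5516|/2 = 26.2758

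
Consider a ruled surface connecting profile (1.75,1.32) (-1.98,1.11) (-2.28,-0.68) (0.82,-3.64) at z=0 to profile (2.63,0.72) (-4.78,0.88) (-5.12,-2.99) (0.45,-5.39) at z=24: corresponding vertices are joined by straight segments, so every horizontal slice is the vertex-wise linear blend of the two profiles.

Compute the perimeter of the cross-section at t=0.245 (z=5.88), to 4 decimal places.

Perimeter at t=0.245: 16.9970

Cross-section at t=0.245: each vertex is (1-t)·p0[i] + t·p1[i].
  v1: (1-0.245)·(1.75,1.32) + 0.245·(2.63,0.72) = (1.9656,1.1730)
  v2: (1-0.245)·(-1.98,1.11) + 0.245·(-4.78,0.88) = (-2.6660,1.0536)
  v3: (1-0.245)·(-2.28,-0.68) + 0.245·(-5.12,-2.99) = (-2.9758,-1.2460)
  v4: (1-0.245)·(0.82,-3.64) + 0.245·(0.45,-5.39) = (0.7293,-4.0687)
Perimeter = Σ |v_{i+1} − v_i|:
  edge 1→2: √(-4.6316² + -0.1194²) = 4.6331 (running 4.6331)
  edge 2→3: √(-0.3098² + -2.2996²) = 2.3204 (running 6.9535)
  edge 3→4: √(3.7051² + -2.8228²) = 4.6579 (running 11.6114)
  edge 4→1: √(1.2363² + 5.2417²) = 5.3856 (running 16.9970)
Perimeter = 16.9970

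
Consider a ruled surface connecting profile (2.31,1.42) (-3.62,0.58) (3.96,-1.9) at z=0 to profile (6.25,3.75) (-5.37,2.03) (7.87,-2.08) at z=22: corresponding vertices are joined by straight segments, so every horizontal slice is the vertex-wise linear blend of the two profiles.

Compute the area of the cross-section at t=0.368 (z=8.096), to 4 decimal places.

Area at t=0.368: 17.9792

Cross-section at t=0.368: each vertex is (1-t)·p0[i] + t·p1[i].
  v1: (1-0.368)·(2.31,1.42) + 0.368·(6.25,3.75) = (3.7599,2.2774)
  v2: (1-0.368)·(-3.62,0.58) + 0.368·(-5.37,2.03) = (-4.2640,1.1136)
  v3: (1-0.368)·(3.96,-1.9) + 0.368·(7.87,-2.08) = (5.3989,-1.9662)
Shoelace sum Σ(x_i·y_{i+1} − x_{i+1}·y_i):
  i=1: 3.7599·1.1136 − -4.2640·2.2774 = +13.8981 (running +13.8981)
  i=2: -4.2640·-1.9662 − 5.3989·1.1136 = +2.3719 (running +16.2699)
  i=3: 5.3989·2.2774 − 3.7599·-1.9662 = +19.6885 (running +35.9584)
Area = |Σ|/2 = |35.9584|/2 = 17.9792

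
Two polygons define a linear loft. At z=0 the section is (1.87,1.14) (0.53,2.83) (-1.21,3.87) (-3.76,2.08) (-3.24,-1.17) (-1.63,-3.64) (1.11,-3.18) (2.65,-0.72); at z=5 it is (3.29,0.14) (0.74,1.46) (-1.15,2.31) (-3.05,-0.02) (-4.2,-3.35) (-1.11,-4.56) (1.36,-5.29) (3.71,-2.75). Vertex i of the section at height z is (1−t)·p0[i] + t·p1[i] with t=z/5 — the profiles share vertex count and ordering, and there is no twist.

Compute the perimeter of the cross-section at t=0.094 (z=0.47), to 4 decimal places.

Perimeter at t=0.094: 21.3180

Cross-section at t=0.094: each vertex is (1-t)·p0[i] + t·p1[i].
  v1: (1-0.094)·(1.87,1.14) + 0.094·(3.29,0.14) = (2.0035,1.0460)
  v2: (1-0.094)·(0.53,2.83) + 0.094·(0.74,1.46) = (0.5497,2.7012)
  v3: (1-0.094)·(-1.21,3.87) + 0.094·(-1.15,2.31) = (-1.2044,3.7234)
  v4: (1-0.094)·(-3.76,2.08) + 0.094·(-3.05,-0.02) = (-3.6933,1.8826)
  v5: (1-0.094)·(-3.24,-1.17) + 0.094·(-4.2,-3.35) = (-3.3302,-1.3749)
  v6: (1-0.094)·(-1.63,-3.64) + 0.094·(-1.11,-4.56) = (-1.5811,-3.7265)
  v7: (1-0.094)·(1.11,-3.18) + 0.094·(1.36,-5.29) = (1.1335,-3.3783)
  v8: (1-0.094)·(2.65,-0.72) + 0.094·(3.71,-2.75) = (2.7496,-0.9108)
Perimeter = Σ |v_{i+1} − v_i|:
  edge 1→2: √(-1.4537² + 1.6552²) = 2.2030 (running 2.2030)
  edge 2→3: √(-1.7541² + 1.0221²) = 2.0302 (running 4.2332)
  edge 3→4: √(-2.4889² + -1.8408²) = 3.0956 (running 7.3288)
  edge 4→5: √(0.3630² + -3.2575²) = 3.2777 (running 10.6065)
  edge 5→6: √(1.7491² + -2.3516²) = 2.9307 (running 13.5372)
  edge 6→7: √(2.7146² + 0.3481²) = 2.7369 (running 16.2741)
  edge 7→8: √(1.6161² + 2.4675²) = 2.9497 (running 19.2238)
  edge 8→1: √(-0.7462² + 1.9568²) = 2.0943 (running 21.3180)
Perimeter = 21.3180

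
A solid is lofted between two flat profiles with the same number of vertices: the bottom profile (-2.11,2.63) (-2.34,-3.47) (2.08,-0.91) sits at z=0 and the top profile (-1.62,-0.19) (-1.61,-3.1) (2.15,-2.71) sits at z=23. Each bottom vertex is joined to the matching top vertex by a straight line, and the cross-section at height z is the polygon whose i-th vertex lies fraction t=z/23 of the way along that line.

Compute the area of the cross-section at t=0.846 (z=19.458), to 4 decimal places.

Cross-section at t=0.846: each vertex is (1-t)·p0[i] + t·p1[i].
  v1: (1-0.846)·(-2.11,2.63) + 0.846·(-1.62,-0.19) = (-1.6955,0.2443)
  v2: (1-0.846)·(-2.34,-3.47) + 0.846·(-1.61,-3.1) = (-1.7224,-3.1570)
  v3: (1-0.846)·(2.08,-0.91) + 0.846·(2.15,-2.71) = (2.1392,-2.4328)
Shoelace sum Σ(x_i·y_{i+1} − x_{i+1}·y_i):
  i=1: -1.6955·-3.1570 − -1.7224·0.2443 = +5.7733 (running +5.7733)
  i=2: -1.7224·-2.4328 − 2.1392·-3.1570 = +10.9438 (running +16.7171)
  i=3: 2.1392·0.2443 − -1.6955·-2.4328 = -3.6021 (running +13.1149)
Area = |Σ|/2 = |13.1149|/2 = 6.5575

Area at t=0.846: 6.5575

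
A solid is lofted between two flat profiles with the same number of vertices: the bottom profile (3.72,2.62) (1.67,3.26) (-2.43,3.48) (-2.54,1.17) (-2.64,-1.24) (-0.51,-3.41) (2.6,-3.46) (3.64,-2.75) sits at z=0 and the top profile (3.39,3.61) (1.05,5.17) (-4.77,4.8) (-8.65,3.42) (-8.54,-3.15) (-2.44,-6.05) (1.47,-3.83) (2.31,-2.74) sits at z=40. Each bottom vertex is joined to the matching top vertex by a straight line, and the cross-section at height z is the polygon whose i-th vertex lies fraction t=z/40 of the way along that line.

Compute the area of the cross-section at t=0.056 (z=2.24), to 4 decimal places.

Cross-section at t=0.056: each vertex is (1-t)·p0[i] + t·p1[i].
  v1: (1-0.056)·(3.72,2.62) + 0.056·(3.39,3.61) = (3.7015,2.6754)
  v2: (1-0.056)·(1.67,3.26) + 0.056·(1.05,5.17) = (1.6353,3.3670)
  v3: (1-0.056)·(-2.43,3.48) + 0.056·(-4.77,4.8) = (-2.5610,3.5539)
  v4: (1-0.056)·(-2.54,1.17) + 0.056·(-8.65,3.42) = (-2.8822,1.2960)
  v5: (1-0.056)·(-2.64,-1.24) + 0.056·(-8.54,-3.15) = (-2.9704,-1.3470)
  v6: (1-0.056)·(-0.51,-3.41) + 0.056·(-2.44,-6.05) = (-0.6181,-3.5578)
  v7: (1-0.056)·(2.6,-3.46) + 0.056·(1.47,-3.83) = (2.5367,-3.4807)
  v8: (1-0.056)·(3.64,-2.75) + 0.056·(2.31,-2.74) = (3.5655,-2.7494)
Shoelace sum Σ(x_i·y_{i+1} − x_{i+1}·y_i):
  i=1: 3.7015·3.3670 − 1.6353·2.6754 = +8.0878 (running +8.0878)
  i=2: 1.6353·3.5539 − -2.5610·3.3670 = +14.4346 (running +22.5223)
  i=3: -2.5610·1.2960 − -2.8822·3.5539 = +6.9239 (running +29.4462)
  i=4: -2.8822·-1.3470 − -2.9704·1.2960 = +7.7318 (running +37.1780)
  i=5: -2.9704·-3.5578 − -0.6181·-1.3470 = +9.7357 (running +46.9137)
  i=6: -0.6181·-3.4807 − 2.5367·-3.5578 = +11.1766 (running +58.0903)
  i=7: 2.5367·-2.7494 − 3.5655·-3.4807 = +5.4360 (running +63.5263)
  i=8: 3.5655·2.6754 − 3.7015·-2.7494 = +19.7164 (running +83.2427)
Area = |Σ|/2 = |83.2427|/2 = 41.6214

Area at t=0.056: 41.6214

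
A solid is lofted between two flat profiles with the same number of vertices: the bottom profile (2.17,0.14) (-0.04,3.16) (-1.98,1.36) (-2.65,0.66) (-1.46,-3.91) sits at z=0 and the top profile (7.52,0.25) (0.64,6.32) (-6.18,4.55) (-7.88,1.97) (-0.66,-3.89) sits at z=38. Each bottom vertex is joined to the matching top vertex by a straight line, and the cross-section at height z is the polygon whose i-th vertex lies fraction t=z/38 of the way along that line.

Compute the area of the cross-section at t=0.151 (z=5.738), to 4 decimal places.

Cross-section at t=0.151: each vertex is (1-t)·p0[i] + t·p1[i].
  v1: (1-0.151)·(2.17,0.14) + 0.151·(7.52,0.25) = (2.9778,0.1566)
  v2: (1-0.151)·(-0.04,3.16) + 0.151·(0.64,6.32) = (0.0627,3.6372)
  v3: (1-0.151)·(-1.98,1.36) + 0.151·(-6.18,4.55) = (-2.6142,1.8417)
  v4: (1-0.151)·(-2.65,0.66) + 0.151·(-7.88,1.97) = (-3.4397,0.8578)
  v5: (1-0.151)·(-1.46,-3.91) + 0.151·(-0.66,-3.89) = (-1.3392,-3.9070)
Shoelace sum Σ(x_i·y_{i+1} − x_{i+1}·y_i):
  i=1: 2.9778·3.6372 − 0.0627·0.1566 = +10.8211 (running +10.8211)
  i=2: 0.0627·1.8417 − -2.6142·3.6372 = +9.6237 (running +20.4448)
  i=3: -2.6142·0.8578 − -3.4397·1.8417 = +4.0924 (running +24.5372)
  i=4: -3.4397·-3.9070 − -1.3392·0.8578 = +14.5877 (running +39.1250)
  i=5: -1.3392·0.1566 − 2.9778·-3.9070 = +11.4247 (running +50.5496)
Area = |Σ|/2 = |50.5496|/2 = 25.2748

Area at t=0.151: 25.2748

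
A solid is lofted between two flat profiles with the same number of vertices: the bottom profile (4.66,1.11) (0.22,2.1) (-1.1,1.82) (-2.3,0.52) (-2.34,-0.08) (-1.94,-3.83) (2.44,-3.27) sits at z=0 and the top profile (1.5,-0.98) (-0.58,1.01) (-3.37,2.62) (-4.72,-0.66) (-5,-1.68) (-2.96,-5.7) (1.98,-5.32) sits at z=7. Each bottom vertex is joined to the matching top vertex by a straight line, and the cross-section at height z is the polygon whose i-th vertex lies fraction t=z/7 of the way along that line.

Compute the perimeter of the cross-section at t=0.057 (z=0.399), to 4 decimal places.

Cross-section at t=0.057: each vertex is (1-t)·p0[i] + t·p1[i].
  v1: (1-0.057)·(4.66,1.11) + 0.057·(1.5,-0.98) = (4.4799,0.9909)
  v2: (1-0.057)·(0.22,2.1) + 0.057·(-0.58,1.01) = (0.1744,2.0379)
  v3: (1-0.057)·(-1.1,1.82) + 0.057·(-3.37,2.62) = (-1.2294,1.8656)
  v4: (1-0.057)·(-2.3,0.52) + 0.057·(-4.72,-0.66) = (-2.4379,0.4527)
  v5: (1-0.057)·(-2.34,-0.08) + 0.057·(-5,-1.68) = (-2.4916,-0.1712)
  v6: (1-0.057)·(-1.94,-3.83) + 0.057·(-2.96,-5.7) = (-1.9981,-3.9366)
  v7: (1-0.057)·(2.44,-3.27) + 0.057·(1.98,-5.32) = (2.4138,-3.3868)
Perimeter = Σ |v_{i+1} − v_i|:
  edge 1→2: √(-4.3055² + 1.0470²) = 4.4310 (running 4.4310)
  edge 2→3: √(-1.4038² + -0.1723²) = 1.4143 (running 5.8453)
  edge 3→4: √(-1.2085² + -1.4129²) = 1.8592 (running 7.7045)
  edge 4→5: √(-0.0537² + -0.6239²) = 0.6262 (running 8.3308)
  edge 5→6: √(0.4935² + -3.7654²) = 3.7976 (running 12.1283)
  edge 6→7: √(4.4119² + 0.5497²) = 4.4460 (running 16.5744)
  edge 7→1: √(2.0661² + 4.3777²) = 4.8408 (running 21.4152)
Perimeter = 21.4152

Perimeter at t=0.057: 21.4152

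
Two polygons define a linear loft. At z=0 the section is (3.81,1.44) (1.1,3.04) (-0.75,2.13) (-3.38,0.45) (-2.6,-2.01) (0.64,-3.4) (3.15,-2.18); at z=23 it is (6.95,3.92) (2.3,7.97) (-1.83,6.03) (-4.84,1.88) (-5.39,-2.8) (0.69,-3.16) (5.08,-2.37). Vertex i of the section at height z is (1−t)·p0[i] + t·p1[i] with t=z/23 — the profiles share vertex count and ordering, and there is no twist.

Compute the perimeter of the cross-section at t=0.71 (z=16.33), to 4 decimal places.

Perimeter at t=0.71: 32.6203

Cross-section at t=0.71: each vertex is (1-t)·p0[i] + t·p1[i].
  v1: (1-0.71)·(3.81,1.44) + 0.71·(6.95,3.92) = (6.0394,3.2008)
  v2: (1-0.71)·(1.1,3.04) + 0.71·(2.3,7.97) = (1.9520,6.5403)
  v3: (1-0.71)·(-0.75,2.13) + 0.71·(-1.83,6.03) = (-1.5168,4.8990)
  v4: (1-0.71)·(-3.38,0.45) + 0.71·(-4.84,1.88) = (-4.4166,1.4653)
  v5: (1-0.71)·(-2.6,-2.01) + 0.71·(-5.39,-2.8) = (-4.5809,-2.5709)
  v6: (1-0.71)·(0.64,-3.4) + 0.71·(0.69,-3.16) = (0.6755,-3.2296)
  v7: (1-0.71)·(3.15,-2.18) + 0.71·(5.08,-2.37) = (4.5203,-2.3149)
Perimeter = Σ |v_{i+1} − v_i|:
  edge 1→2: √(-4.0874² + 3.3395²) = 5.2782 (running 5.2782)
  edge 2→3: √(-3.4688² + -1.6413²) = 3.8375 (running 9.1157)
  edge 3→4: √(-2.8998² + -3.4337²) = 4.4943 (running 13.6100)
  edge 4→5: √(-0.1643² + -4.0362²) = 4.0395 (running 17.6496)
  edge 5→6: √(5.2564² + -0.6587²) = 5.2975 (running 22.9471)
  edge 6→7: √(3.8448² + 0.9147²) = 3.9521 (running 26.8992)
  edge 7→1: √(1.5191² + 5.5157²) = 5.7211 (running 32.6203)
Perimeter = 32.6203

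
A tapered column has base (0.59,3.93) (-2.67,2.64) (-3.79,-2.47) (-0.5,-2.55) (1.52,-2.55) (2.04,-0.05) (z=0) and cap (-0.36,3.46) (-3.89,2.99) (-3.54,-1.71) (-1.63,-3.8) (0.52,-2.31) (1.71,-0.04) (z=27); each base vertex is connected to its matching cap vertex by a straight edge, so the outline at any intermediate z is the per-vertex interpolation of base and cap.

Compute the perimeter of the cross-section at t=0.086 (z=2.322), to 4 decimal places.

Perimeter at t=0.086: 20.6525

Cross-section at t=0.086: each vertex is (1-t)·p0[i] + t·p1[i].
  v1: (1-0.086)·(0.59,3.93) + 0.086·(-0.36,3.46) = (0.5083,3.8896)
  v2: (1-0.086)·(-2.67,2.64) + 0.086·(-3.89,2.99) = (-2.7749,2.6701)
  v3: (1-0.086)·(-3.79,-2.47) + 0.086·(-3.54,-1.71) = (-3.7685,-2.4046)
  v4: (1-0.086)·(-0.5,-2.55) + 0.086·(-1.63,-3.8) = (-0.5972,-2.6575)
  v5: (1-0.086)·(1.52,-2.55) + 0.086·(0.52,-2.31) = (1.4340,-2.5294)
  v6: (1-0.086)·(2.04,-0.05) + 0.086·(1.71,-0.04) = (2.0116,-0.0491)
Perimeter = Σ |v_{i+1} − v_i|:
  edge 1→2: √(-3.2832² + -1.2195²) = 3.5024 (running 3.5024)
  edge 2→3: √(-0.9936² + -5.0747²) = 5.1711 (running 8.6735)
  edge 3→4: √(3.1713² + -0.2529²) = 3.1814 (running 11.8549)
  edge 4→5: √(2.0312² + 0.1281²) = 2.0352 (running 13.8901)
  edge 5→6: √(0.5776² + 2.4802²) = 2.5466 (running 16.4367)
  edge 6→1: √(-1.5033² + 3.9387²) = 4.2159 (running 20.6525)
Perimeter = 20.6525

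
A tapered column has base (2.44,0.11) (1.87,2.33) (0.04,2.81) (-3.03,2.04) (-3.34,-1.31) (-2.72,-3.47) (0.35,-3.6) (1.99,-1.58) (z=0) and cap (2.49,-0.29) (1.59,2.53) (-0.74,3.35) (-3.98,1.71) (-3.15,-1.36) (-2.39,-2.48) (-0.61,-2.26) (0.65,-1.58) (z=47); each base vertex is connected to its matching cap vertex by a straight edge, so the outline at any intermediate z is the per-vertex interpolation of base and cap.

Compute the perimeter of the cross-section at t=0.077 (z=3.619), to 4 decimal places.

Perimeter at t=0.077: 20.2094

Cross-section at t=0.077: each vertex is (1-t)·p0[i] + t·p1[i].
  v1: (1-0.077)·(2.44,0.11) + 0.077·(2.49,-0.29) = (2.4439,0.0792)
  v2: (1-0.077)·(1.87,2.33) + 0.077·(1.59,2.53) = (1.8484,2.3454)
  v3: (1-0.077)·(0.04,2.81) + 0.077·(-0.74,3.35) = (-0.0201,2.8516)
  v4: (1-0.077)·(-3.03,2.04) + 0.077·(-3.98,1.71) = (-3.1031,2.0146)
  v5: (1-0.077)·(-3.34,-1.31) + 0.077·(-3.15,-1.36) = (-3.3254,-1.3138)
  v6: (1-0.077)·(-2.72,-3.47) + 0.077·(-2.39,-2.48) = (-2.6946,-3.3938)
  v7: (1-0.077)·(0.35,-3.6) + 0.077·(-0.61,-2.26) = (0.2761,-3.4968)
  v8: (1-0.077)·(1.99,-1.58) + 0.077·(0.65,-1.58) = (1.8868,-1.5800)
Perimeter = Σ |v_{i+1} − v_i|:
  edge 1→2: √(-0.5954² + 2.2662²) = 2.3431 (running 2.3431)
  edge 2→3: √(-1.8685² + 0.5062²) = 1.9358 (running 4.2790)
  edge 3→4: √(-3.0831² + -0.8370²) = 3.1947 (running 7.4736)
  edge 4→5: √(-0.2222² + -3.3284²) = 3.3358 (running 10.8095)
  edge 5→6: √(0.6308² + -2.0799²) = 2.1735 (running 12.9830)
  edge 6→7: √(2.9707² + -0.1031²) = 2.9725 (running 15.9554)
  edge 7→8: √(1.6107² + 1.9168²) = 2.5037 (running 18.4591)
  edge 8→1: √(0.5570² + 1.6592²) = 1.7502 (running 20.2094)
Perimeter = 20.2094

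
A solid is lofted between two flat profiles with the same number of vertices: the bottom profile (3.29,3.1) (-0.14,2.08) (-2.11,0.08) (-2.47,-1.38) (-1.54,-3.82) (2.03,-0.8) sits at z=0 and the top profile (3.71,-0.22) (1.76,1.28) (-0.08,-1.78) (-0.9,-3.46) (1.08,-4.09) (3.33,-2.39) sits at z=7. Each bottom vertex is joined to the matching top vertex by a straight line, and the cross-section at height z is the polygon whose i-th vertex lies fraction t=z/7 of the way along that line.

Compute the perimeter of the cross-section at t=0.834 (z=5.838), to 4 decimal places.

Perimeter at t=0.834: 15.3556

Cross-section at t=0.834: each vertex is (1-t)·p0[i] + t·p1[i].
  v1: (1-0.834)·(3.29,3.1) + 0.834·(3.71,-0.22) = (3.6403,0.3311)
  v2: (1-0.834)·(-0.14,2.08) + 0.834·(1.76,1.28) = (1.4446,1.4128)
  v3: (1-0.834)·(-2.11,0.08) + 0.834·(-0.08,-1.78) = (-0.4170,-1.4712)
  v4: (1-0.834)·(-2.47,-1.38) + 0.834·(-0.9,-3.46) = (-1.1606,-3.1147)
  v5: (1-0.834)·(-1.54,-3.82) + 0.834·(1.08,-4.09) = (0.6451,-4.0452)
  v6: (1-0.834)·(2.03,-0.8) + 0.834·(3.33,-2.39) = (3.1142,-2.1261)
Perimeter = Σ |v_{i+1} − v_i|:
  edge 1→2: √(-2.1957² + 1.0817²) = 2.4477 (running 2.4477)
  edge 2→3: √(-1.8616² + -2.8840²) = 3.4327 (running 5.8803)
  edge 3→4: √(-0.7436² + -1.6435²) = 1.8039 (running 7.6842)
  edge 4→5: √(1.8057² + -0.9305²) = 2.0313 (running 9.7155)
  edge 5→6: √(2.4691² + 1.9191²) = 3.1272 (running 12.8428)
  edge 6→1: √(0.5261² + 2.4572²) = 2.5129 (running 15.3556)
Perimeter = 15.3556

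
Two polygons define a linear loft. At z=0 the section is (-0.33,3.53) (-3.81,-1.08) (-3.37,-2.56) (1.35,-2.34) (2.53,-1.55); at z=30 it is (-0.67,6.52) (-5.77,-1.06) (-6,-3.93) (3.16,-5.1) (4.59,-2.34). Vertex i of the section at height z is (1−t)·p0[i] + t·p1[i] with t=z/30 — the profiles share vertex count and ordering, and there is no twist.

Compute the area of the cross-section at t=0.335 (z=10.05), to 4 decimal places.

Cross-section at t=0.335: each vertex is (1-t)·p0[i] + t·p1[i].
  v1: (1-0.335)·(-0.33,3.53) + 0.335·(-0.67,6.52) = (-0.4439,4.5316)
  v2: (1-0.335)·(-3.81,-1.08) + 0.335·(-5.77,-1.06) = (-4.4666,-1.0733)
  v3: (1-0.335)·(-3.37,-2.56) + 0.335·(-6,-3.93) = (-4.2511,-3.0190)
  v4: (1-0.335)·(1.35,-2.34) + 0.335·(3.16,-5.1) = (1.9564,-3.2646)
  v5: (1-0.335)·(2.53,-1.55) + 0.335·(4.59,-2.34) = (3.2201,-1.8147)
Shoelace sum Σ(x_i·y_{i+1} − x_{i+1}·y_i):
  i=1: -0.4439·-1.0733 − -4.4666·4.5316 = +20.7175 (running +20.7175)
  i=2: -4.4666·-3.0190 − -4.2511·-1.0733 = +8.9218 (running +29.6393)
  i=3: -4.2511·-3.2646 − 1.9564·-3.0190 = +19.7841 (running +49.4234)
  i=4: 1.9564·-1.8147 − 3.2201·-3.2646 = +6.9622 (running +56.3856)
  i=5: 3.2201·4.5316 − -0.4439·-1.8147 = +13.7868 (running +70.1725)
Area = |Σ|/2 = |70.1725|/2 = 35.0862

Area at t=0.335: 35.0862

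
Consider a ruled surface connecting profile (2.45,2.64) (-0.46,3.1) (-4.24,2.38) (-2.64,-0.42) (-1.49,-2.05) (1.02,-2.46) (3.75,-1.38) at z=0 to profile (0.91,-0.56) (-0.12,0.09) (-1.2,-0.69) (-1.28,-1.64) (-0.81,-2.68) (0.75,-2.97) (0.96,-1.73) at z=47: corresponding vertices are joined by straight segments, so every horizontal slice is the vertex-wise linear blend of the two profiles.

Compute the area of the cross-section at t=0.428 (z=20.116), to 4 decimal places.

Area at t=0.428: 16.9988

Cross-section at t=0.428: each vertex is (1-t)·p0[i] + t·p1[i].
  v1: (1-0.428)·(2.45,2.64) + 0.428·(0.91,-0.56) = (1.7909,1.2704)
  v2: (1-0.428)·(-0.46,3.1) + 0.428·(-0.12,0.09) = (-0.3145,1.8117)
  v3: (1-0.428)·(-4.24,2.38) + 0.428·(-1.2,-0.69) = (-2.9389,1.0660)
  v4: (1-0.428)·(-2.64,-0.42) + 0.428·(-1.28,-1.64) = (-2.0579,-0.9422)
  v5: (1-0.428)·(-1.49,-2.05) + 0.428·(-0.81,-2.68) = (-1.1990,-2.3196)
  v6: (1-0.428)·(1.02,-2.46) + 0.428·(0.75,-2.97) = (0.9044,-2.6783)
  v7: (1-0.428)·(3.75,-1.38) + 0.428·(0.96,-1.73) = (2.5559,-1.5298)
Shoelace sum Σ(x_i·y_{i+1} − x_{i+1}·y_i):
  i=1: 1.7909·1.8117 − -0.3145·1.2704 = +3.6441 (running +3.6441)
  i=2: -0.3145·1.0660 − -2.9389·1.8117 = +4.9892 (running +8.6333)
  i=3: -2.9389·-0.9422 − -2.0579·1.0660 = +4.9627 (running +13.5960)
  i=4: -2.0579·-2.3196 − -1.1990·-0.9422 = +3.6440 (running +17.2400)
  i=5: -1.1990·-2.6783 − 0.9044·-2.3196 = +5.3091 (running +22.5491)
  i=6: 0.9044·-1.5298 − 2.5559·-2.6783 = +5.4617 (running +28.0109)
  i=7: 2.5559·1.2704 − 1.7909·-1.5298 = +5.9867 (running +33.9976)
Area = |Σ|/2 = |33.9976|/2 = 16.9988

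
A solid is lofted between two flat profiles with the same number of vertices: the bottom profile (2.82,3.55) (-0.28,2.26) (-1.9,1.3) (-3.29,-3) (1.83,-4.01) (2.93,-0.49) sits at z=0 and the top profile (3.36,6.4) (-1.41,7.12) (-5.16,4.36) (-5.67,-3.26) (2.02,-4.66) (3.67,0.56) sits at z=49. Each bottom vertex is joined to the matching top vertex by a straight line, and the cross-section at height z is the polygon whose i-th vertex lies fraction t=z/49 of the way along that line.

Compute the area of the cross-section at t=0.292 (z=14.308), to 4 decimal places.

Area at t=0.292: 45.0159

Cross-section at t=0.292: each vertex is (1-t)·p0[i] + t·p1[i].
  v1: (1-0.292)·(2.82,3.55) + 0.292·(3.36,6.4) = (2.9777,4.3822)
  v2: (1-0.292)·(-0.28,2.26) + 0.292·(-1.41,7.12) = (-0.6100,3.6791)
  v3: (1-0.292)·(-1.9,1.3) + 0.292·(-5.16,4.36) = (-2.8519,2.1935)
  v4: (1-0.292)·(-3.29,-3) + 0.292·(-5.67,-3.26) = (-3.9850,-3.0759)
  v5: (1-0.292)·(1.83,-4.01) + 0.292·(2.02,-4.66) = (1.8855,-4.1998)
  v6: (1-0.292)·(2.93,-0.49) + 0.292·(3.67,0.56) = (3.1461,-0.1834)
Shoelace sum Σ(x_i·y_{i+1} − x_{i+1}·y_i):
  i=1: 2.9777·3.6791 − -0.6100·4.3822 = +13.6282 (running +13.6282)
  i=2: -0.6100·2.1935 − -2.8519·3.6791 = +9.1546 (running +22.7828)
  i=3: -2.8519·-3.0759 − -3.9850·2.1935 = +17.5134 (running +40.2962)
  i=4: -3.9850·-4.1998 − 1.8855·-3.0759 = +22.5356 (running +62.8318)
  i=5: 1.8855·-0.1834 − 3.1461·-4.1998 = +12.8671 (running +75.6989)
  i=6: 3.1461·4.3822 − 2.9777·-0.1834 = +14.3329 (running +90.0318)
Area = |Σ|/2 = |90.0318|/2 = 45.0159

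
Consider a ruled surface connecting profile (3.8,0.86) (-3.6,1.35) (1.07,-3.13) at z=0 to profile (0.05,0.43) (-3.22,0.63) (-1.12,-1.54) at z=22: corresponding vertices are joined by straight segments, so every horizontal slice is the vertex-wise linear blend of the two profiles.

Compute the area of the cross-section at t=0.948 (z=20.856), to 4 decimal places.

Cross-section at t=0.948: each vertex is (1-t)·p0[i] + t·p1[i].
  v1: (1-0.948)·(3.8,0.86) + 0.948·(0.05,0.43) = (0.2450,0.4524)
  v2: (1-0.948)·(-3.6,1.35) + 0.948·(-3.22,0.63) = (-3.2398,0.6674)
  v3: (1-0.948)·(1.07,-3.13) + 0.948·(-1.12,-1.54) = (-1.0061,-1.6227)
Shoelace sum Σ(x_i·y_{i+1} − x_{i+1}·y_i):
  i=1: 0.2450·0.6674 − -3.2398·0.4524 = +1.6291 (running +1.6291)
  i=2: -3.2398·-1.6227 − -1.0061·0.6674 = +5.9286 (running +7.5577)
  i=3: -1.0061·0.4524 − 0.2450·-1.6227 = -0.0576 (running +7.5001)
Area = |Σ|/2 = |7.5001|/2 = 3.7501

Area at t=0.948: 3.7501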